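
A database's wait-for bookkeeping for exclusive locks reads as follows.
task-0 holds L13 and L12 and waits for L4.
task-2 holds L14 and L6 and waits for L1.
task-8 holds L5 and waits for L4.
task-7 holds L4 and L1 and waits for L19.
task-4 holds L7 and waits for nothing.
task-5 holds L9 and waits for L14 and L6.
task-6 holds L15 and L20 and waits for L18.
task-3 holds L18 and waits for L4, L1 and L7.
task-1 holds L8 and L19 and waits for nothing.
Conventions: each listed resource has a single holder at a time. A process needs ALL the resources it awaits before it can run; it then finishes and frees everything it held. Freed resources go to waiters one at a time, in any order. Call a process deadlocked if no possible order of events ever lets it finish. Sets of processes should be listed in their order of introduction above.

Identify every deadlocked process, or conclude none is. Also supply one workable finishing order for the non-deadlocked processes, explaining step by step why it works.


Nothing here is deadlocked.
Key observation: every chain of waits terminates; starting from the processes that wait on nothing, all the rest unlock in turn.
The rest can finish in the order task-4, task-1, task-7, task-2, task-3, task-0, task-6, task-8, task-5.
Step-by-step check:
  run task-4 (it waits on nothing); releases L7
  run task-1 (it waits on nothing); releases L8 and L19
  task-7: everything it awaited (L19) is free; runs, freeing L4 and L1
  task-2: everything it awaited (L1) is free; runs, freeing L14 and L6
  task-3: everything it awaited (L4, L1 and L7) is free; runs, freeing L18
  task-0: everything it awaited (L4) is free; runs, freeing L13 and L12
  task-6: everything it awaited (L18) is free; runs, freeing L15 and L20
  task-8: everything it awaited (L4) is free; runs, freeing L5
  task-5: everything it awaited (L14 and L6) is free; runs, freeing L9


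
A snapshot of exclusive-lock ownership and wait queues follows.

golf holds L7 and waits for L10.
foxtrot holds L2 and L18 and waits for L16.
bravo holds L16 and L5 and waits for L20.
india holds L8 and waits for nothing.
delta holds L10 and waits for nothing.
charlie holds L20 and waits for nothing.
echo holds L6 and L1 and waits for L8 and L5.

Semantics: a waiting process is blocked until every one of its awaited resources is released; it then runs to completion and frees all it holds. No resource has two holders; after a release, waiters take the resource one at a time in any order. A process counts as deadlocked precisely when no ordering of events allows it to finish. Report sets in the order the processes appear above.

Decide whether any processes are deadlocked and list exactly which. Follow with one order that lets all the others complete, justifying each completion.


The deadlocked set is empty.
Key observation: the wait graph is acyclic; completion cascades from the unblocked processes through everyone else.
The rest can finish in the order charlie, bravo, delta, india, echo, foxtrot, golf.
Walking it through:
  charlie: no waits; runs immediately, freeing L20
  bravo: everything it awaited (L20) is free; runs, freeing L16 and L5
  delta: no waits; runs immediately, freeing L10
  india: no waits; runs immediately, freeing L8
  echo: everything it awaited (L8 and L5) is free; runs, freeing L6 and L1
  foxtrot: everything it awaited (L16) is free; runs, freeing L2 and L18
  golf: everything it awaited (L10) is free; runs, freeing L7


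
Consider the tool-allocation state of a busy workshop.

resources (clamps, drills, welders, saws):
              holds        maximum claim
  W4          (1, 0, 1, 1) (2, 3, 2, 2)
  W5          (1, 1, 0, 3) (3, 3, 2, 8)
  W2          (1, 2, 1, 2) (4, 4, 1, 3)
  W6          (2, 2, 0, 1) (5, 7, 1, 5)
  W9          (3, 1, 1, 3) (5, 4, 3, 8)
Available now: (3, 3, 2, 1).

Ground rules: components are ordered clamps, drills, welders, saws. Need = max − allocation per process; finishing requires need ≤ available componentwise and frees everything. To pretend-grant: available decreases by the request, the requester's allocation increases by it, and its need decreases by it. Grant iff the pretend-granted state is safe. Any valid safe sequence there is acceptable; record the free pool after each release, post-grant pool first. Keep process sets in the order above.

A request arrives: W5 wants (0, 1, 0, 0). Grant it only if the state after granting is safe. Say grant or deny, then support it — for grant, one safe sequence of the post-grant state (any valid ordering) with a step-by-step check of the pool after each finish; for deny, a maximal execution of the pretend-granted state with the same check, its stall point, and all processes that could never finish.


DENY. Granting would leave the state unsafe.
Key observation: after W2, W4 the pool peaks at (5, 4, 4, 4), and each blocked process is short somewhere: W5 on saws; W6 on drills; W9 on saws.
On the post-grant state, W2, W4 is a maximal run — nothing extends it. Verifying each step:
  pool = (3, 2, 2, 1)
  W2: need (3, 2, 0, 1) fits (3, 2, 2, 1); releases (1, 2, 1, 2), pool now (4, 4, 3, 3)
  W4: need (1, 3, 1, 1) fits (4, 4, 3, 3); releases (1, 0, 1, 1), pool now (5, 4, 4, 4)
  W5 cannot run: need (2, 1, 2, 5) vs free (5, 4, 4, 4) (insufficient saws)
  W6 cannot run: need (3, 5, 1, 4) vs free (5, 4, 4, 4) (insufficient drills)
  W9 cannot run: need (2, 3, 2, 5) vs free (5, 4, 4, 4) (insufficient saws)
Processes that could never finish after the grant: W5, W6 and W9.


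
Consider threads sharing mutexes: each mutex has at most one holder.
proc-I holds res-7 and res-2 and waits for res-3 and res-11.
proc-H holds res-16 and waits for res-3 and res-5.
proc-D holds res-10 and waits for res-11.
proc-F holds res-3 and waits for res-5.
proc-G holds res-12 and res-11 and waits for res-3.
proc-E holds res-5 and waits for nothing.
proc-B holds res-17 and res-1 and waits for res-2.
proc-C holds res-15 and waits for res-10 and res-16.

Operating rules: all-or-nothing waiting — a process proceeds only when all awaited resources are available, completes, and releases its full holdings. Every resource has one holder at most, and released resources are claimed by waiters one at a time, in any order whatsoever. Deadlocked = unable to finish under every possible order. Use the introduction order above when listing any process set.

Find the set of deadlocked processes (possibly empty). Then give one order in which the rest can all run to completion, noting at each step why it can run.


The deadlocked set is empty.
Key observation: every chain of waits terminates; starting from the processes that wait on nothing, all the rest unlock in turn.
A valid finishing order for the others: proc-E, proc-F, proc-G, proc-H, proc-I, proc-D, proc-C, proc-B.
Check, step by step:
  proc-E waits on nothing -> runs at once and releases res-5
  run proc-F (all its waits — res-5 — are resolved); releases res-3
  run proc-G (all its waits — res-3 — are resolved); releases res-12 and res-11
  run proc-H (all its waits — res-3 and res-5 — are resolved); releases res-16
  run proc-I (all its waits — res-3 and res-11 — are resolved); releases res-7 and res-2
  run proc-D (all its waits — res-11 — are resolved); releases res-10
  run proc-C (all its waits — res-10 and res-16 — are resolved); releases res-15
  run proc-B (all its waits — res-2 — are resolved); releases res-17 and res-1


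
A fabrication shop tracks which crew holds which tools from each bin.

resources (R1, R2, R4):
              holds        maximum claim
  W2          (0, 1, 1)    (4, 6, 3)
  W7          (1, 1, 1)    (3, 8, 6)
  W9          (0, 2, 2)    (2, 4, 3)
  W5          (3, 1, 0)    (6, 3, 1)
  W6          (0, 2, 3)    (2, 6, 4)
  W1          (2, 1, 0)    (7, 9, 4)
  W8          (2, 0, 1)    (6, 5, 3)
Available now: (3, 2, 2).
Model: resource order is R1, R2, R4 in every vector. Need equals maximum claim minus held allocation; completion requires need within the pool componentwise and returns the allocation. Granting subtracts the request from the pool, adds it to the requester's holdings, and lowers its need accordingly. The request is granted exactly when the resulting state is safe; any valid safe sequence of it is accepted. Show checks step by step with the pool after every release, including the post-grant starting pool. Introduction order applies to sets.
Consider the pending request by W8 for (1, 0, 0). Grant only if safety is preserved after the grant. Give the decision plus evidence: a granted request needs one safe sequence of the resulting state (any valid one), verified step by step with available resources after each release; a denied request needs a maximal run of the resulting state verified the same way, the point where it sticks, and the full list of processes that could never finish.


DENY. Granting would leave the state unsafe.
Key observation: after W9, W6 the pool peaks at (2, 6, 7), and each blocked process is short somewhere: W2 on R1; W7 on R2; W5 on R1; W1 on R1, R2; W8 on R1.
After a pretend grant, a maximal execution: W9, W6 — then nothing else fits. Check, step by step:
  pool = (2, 2, 2)
  run W9 (needs (2, 2, 1), free (2, 2, 2)); after release of (0, 2, 2) the pool is (2, 4, 4)
  run W6 (needs (2, 4, 1), free (2, 4, 4)); after release of (0, 2, 3) the pool is (2, 6, 7)
  W2 still needs (4, 5, 2) but only (2, 6, 7) is free — short on R1
  W7 still needs (2, 7, 5) but only (2, 6, 7) is free — short on R2
  W5 still needs (3, 2, 1) but only (2, 6, 7) is free — short on R1
  W1 still needs (5, 8, 4) but only (2, 6, 7) is free — short on R1 and R2
  W8 still needs (3, 5, 2) but only (2, 6, 7) is free — short on R1
Processes that could never finish after the grant: W2, W7, W5, W1 and W8.


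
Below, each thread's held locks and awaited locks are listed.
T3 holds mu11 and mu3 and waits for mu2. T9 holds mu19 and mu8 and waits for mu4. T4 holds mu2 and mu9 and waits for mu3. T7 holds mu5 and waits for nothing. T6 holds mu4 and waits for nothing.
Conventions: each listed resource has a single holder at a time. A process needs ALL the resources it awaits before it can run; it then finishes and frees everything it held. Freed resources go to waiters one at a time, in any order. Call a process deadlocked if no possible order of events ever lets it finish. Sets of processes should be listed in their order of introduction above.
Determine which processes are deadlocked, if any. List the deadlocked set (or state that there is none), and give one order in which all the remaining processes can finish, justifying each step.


Deadlocked: T3 and T4.
Key observation: the loop T3 -> T4 -> T3 blocks itself forever; no other process is dragged down with it.
One completion order for the rest: T6, T7, T9.
Verifying each step:
  T6 waits on nothing -> runs at once and releases mu4
  T7 waits on nothing -> runs at once and releases mu5
  T9 waits on mu4 — all released -> runs and releases mu19 and mu8


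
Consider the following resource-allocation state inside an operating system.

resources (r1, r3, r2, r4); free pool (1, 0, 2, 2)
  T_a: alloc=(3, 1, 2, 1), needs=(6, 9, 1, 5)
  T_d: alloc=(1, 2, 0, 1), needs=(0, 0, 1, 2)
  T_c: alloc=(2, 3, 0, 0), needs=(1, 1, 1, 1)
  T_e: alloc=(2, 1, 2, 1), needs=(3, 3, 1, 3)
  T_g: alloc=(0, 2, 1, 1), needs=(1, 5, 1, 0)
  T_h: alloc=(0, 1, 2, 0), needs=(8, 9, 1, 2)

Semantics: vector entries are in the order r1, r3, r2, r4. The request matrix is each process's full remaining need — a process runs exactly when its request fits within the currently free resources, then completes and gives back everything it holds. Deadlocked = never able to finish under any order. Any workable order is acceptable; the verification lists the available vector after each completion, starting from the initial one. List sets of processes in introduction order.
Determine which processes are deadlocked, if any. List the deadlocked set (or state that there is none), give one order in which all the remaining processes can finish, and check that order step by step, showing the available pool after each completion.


Deadlocked set: T_a and T_h.
Key observation: after T_d, T_c, T_g, T_e complete, (6, 8, 5, 5) is the best the pool ever gets, yet each leftover process wants more r3.
One completion order for the rest: T_d, T_c, T_g, T_e. Step-by-step check:
  pool = (1, 0, 2, 2)
  T_d: need (0, 0, 1, 2) fits (1, 0, 2, 2); releases (1, 2, 0, 1), pool now (2, 2, 2, 3)
  T_c: need (1, 1, 1, 1) fits (2, 2, 2, 3); releases (2, 3, 0, 0), pool now (4, 5, 2, 3)
  T_g: need (1, 5, 1, 0) fits (4, 5, 2, 3); releases (0, 2, 1, 1), pool now (4, 7, 3, 4)
  T_e: need (3, 3, 1, 3) fits (4, 7, 3, 4); releases (2, 1, 2, 1), pool now (6, 8, 5, 5)
None of the blocked processes ever fits:
  blocked: T_a wants (6, 9, 1, 5), pool (6, 8, 5, 5) — not enough r3
  blocked: T_h wants (8, 9, 1, 2), pool (6, 8, 5, 5) — not enough r1 and r3


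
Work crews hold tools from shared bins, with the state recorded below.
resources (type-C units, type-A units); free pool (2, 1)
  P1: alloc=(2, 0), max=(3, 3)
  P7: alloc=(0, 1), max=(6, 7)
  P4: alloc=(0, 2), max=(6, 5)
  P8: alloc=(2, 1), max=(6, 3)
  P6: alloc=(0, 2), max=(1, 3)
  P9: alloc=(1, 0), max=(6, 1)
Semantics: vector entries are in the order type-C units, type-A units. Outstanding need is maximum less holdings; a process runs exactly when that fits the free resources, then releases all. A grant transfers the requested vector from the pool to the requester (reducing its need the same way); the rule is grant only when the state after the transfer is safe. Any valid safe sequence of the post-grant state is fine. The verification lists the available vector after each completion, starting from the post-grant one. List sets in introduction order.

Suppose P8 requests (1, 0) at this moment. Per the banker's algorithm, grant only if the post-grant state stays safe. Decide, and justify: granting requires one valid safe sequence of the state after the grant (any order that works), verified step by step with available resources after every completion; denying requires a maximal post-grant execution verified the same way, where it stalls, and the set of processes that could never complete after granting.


GRANT: granting preserves safety; a valid post-grant sequence is P6, P1, P8, P4, P7, P9.
Key observation: even at the reduced pool (1, 1), P6 fits immediately, so safety survives the grant.
Step-by-step check of the post-grant state:
  pool = (1, 1)
  P6: need (1, 1) fits (1, 1); releases (0, 2), pool now (1, 3)
  P1: need (1, 3) fits (1, 3); releases (2, 0), pool now (3, 3)
  P8: need (3, 2) fits (3, 3); releases (3, 1), pool now (6, 4)
  P4: need (6, 3) fits (6, 4); releases (0, 2), pool now (6, 6)
  P7: need (6, 6) fits (6, 6); releases (0, 1), pool now (6, 7)
  P9: need (5, 1) fits (6, 7); releases (1, 0), pool now (7, 7)


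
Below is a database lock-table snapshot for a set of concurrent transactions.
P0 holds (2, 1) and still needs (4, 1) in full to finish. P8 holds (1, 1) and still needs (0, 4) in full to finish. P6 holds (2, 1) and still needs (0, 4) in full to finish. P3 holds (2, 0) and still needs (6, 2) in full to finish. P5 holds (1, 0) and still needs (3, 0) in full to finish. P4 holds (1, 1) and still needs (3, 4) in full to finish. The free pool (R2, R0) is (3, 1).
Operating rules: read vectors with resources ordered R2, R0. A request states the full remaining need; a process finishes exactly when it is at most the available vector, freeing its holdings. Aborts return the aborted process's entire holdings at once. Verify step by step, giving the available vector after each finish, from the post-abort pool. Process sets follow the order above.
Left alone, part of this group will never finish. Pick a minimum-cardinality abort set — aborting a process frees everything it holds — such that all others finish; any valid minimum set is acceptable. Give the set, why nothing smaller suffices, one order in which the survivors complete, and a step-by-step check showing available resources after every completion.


Abort P8 and P4.
Key observation: the deadlocked P6 becomes finishable only because P8 and P4 released (2, 2); it completes at step 2 below.
Why nothing smaller works — every single abort fails: P0 alone leaves P8 blocked (short on R0); P8 alone leaves P6 blocked (short on R0); P6 alone leaves P8 blocked (short on R0); P3 alone leaves P8 blocked (short on R0); P5 alone leaves P8 blocked (short on R0); P4 alone leaves P8 blocked (short on R0).
One survivor order: P0, P6, P3, P5. Walking it through (post-abort pool first):
  pool = (5, 3)
  P0 needs (4, 1) <= (5, 3) -> finishes; pool += (2, 1) = (7, 4)
  P6 needs (0, 4) <= (7, 4) -> finishes; pool += (2, 1) = (9, 5)
  P3 needs (6, 2) <= (9, 5) -> finishes; pool += (2, 0) = (11, 5)
  P5 needs (3, 0) <= (11, 5) -> finishes; pool += (1, 0) = (12, 5)


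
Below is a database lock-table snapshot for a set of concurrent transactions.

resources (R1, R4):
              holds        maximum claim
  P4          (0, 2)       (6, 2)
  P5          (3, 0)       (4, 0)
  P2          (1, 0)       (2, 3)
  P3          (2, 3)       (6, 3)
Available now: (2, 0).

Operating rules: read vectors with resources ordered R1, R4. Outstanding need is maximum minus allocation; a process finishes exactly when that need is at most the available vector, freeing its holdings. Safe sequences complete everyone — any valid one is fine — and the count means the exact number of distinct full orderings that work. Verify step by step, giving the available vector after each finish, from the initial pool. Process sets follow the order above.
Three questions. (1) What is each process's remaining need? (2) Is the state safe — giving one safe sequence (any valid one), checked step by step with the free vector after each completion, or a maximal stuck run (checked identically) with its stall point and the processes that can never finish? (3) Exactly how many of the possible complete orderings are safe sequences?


(1) Outstanding need per process (order R1, R4):
  P4: (6, 0)
  P5: (1, 0)
  P2: (1, 3)
  P3: (4, 0)
(2) SAFE — a valid safe sequence is P5, P3, P4, P2.
Key observation: the order never hits an exact fit; P5 is the first step at the minimum slack of 1 on its requested resources ((1, 0), (2, 0) free).
Verifying each step:
  pool = (2, 0)
  P5: need (1, 0) fits (2, 0); releases (3, 0), pool now (5, 0)
  P3: need (4, 0) fits (5, 0); releases (2, 3), pool now (7, 3)
  P4: need (6, 0) fits (7, 3); releases (0, 2), pool now (7, 5)
  P2: need (1, 3) fits (7, 5); releases (1, 0), pool now (8, 5)
(3) The exact count: 2 of the possible complete orderings are safe sequences.


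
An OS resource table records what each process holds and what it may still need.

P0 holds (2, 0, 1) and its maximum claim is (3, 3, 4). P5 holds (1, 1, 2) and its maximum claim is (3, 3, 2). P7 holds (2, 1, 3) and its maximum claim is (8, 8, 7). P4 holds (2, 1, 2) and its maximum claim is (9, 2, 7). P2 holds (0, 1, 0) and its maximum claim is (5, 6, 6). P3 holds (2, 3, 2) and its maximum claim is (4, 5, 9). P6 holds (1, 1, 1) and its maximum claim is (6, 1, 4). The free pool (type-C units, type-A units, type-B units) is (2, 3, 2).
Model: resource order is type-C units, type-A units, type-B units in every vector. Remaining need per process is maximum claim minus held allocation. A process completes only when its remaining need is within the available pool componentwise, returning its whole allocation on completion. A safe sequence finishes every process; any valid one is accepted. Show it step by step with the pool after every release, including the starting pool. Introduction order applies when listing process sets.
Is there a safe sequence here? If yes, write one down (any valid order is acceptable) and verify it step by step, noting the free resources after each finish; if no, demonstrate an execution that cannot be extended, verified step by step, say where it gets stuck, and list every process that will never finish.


The state is UNSAFE.
Key observation: after P5, P0, P6, P2 the pool peaks at (6, 6, 6), and each blocked process is short somewhere: P7 on type-A units; P4 on type-C units; P3 on type-B units.
Going as far as possible: P5, P0, P6, P2; after that, nothing fits. Walking it through:
  pool = (2, 3, 2)
  run P5 (needs (2, 2, 0), free (2, 3, 2)); after release of (1, 1, 2) the pool is (3, 4, 4)
  run P0 (needs (1, 3, 3), free (3, 4, 4)); after release of (2, 0, 1) the pool is (5, 4, 5)
  run P6 (needs (5, 0, 3), free (5, 4, 5)); after release of (1, 1, 1) the pool is (6, 5, 6)
  run P2 (needs (5, 5, 6), free (6, 5, 6)); after release of (0, 1, 0) the pool is (6, 6, 6)
  blocked: P7 wants (6, 7, 4), pool (6, 6, 6) — not enough type-A units
  blocked: P4 wants (7, 1, 5), pool (6, 6, 6) — not enough type-C units
  blocked: P3 wants (2, 2, 7), pool (6, 6, 6) — not enough type-B units
Permanently blocked: P7, P4 and P3.


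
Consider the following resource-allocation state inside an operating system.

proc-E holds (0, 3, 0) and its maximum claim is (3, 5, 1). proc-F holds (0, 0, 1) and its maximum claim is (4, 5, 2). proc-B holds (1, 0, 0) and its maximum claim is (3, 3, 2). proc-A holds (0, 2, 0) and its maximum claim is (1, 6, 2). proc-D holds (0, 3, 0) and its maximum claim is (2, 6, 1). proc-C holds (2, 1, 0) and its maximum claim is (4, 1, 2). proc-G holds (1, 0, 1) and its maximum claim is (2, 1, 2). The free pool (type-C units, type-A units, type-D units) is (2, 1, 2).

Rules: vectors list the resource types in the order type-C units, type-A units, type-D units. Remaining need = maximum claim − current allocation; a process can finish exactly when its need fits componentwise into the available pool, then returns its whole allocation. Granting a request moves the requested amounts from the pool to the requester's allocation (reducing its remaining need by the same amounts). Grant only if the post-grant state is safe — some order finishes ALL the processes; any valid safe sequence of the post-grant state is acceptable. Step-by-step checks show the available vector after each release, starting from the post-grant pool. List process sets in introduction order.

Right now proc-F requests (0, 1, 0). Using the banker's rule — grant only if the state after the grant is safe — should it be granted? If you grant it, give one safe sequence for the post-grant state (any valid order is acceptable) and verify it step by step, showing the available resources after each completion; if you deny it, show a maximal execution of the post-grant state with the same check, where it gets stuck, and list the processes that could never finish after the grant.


DENY. Granting would leave the state unsafe.
Key observation: even finishing proc-C, proc-G leaves just (5, 1, 3) free — too little type-A units for any of the remaining processes.
Pretend the grant happened; the run proc-C, proc-G goes as far as possible. Step-by-step check:
  pool = (2, 0, 2)
  proc-C needs (2, 0, 2) <= (2, 0, 2) -> finishes; pool += (2, 1, 0) = (4, 1, 2)
  proc-G needs (1, 1, 1) <= (4, 1, 2) -> finishes; pool += (1, 0, 1) = (5, 1, 3)
  proc-E still needs (3, 2, 1) but only (5, 1, 3) is free — short on type-A units
  proc-F still needs (4, 4, 1) but only (5, 1, 3) is free — short on type-A units
  proc-B still needs (2, 3, 2) but only (5, 1, 3) is free — short on type-A units
  proc-A still needs (1, 4, 2) but only (5, 1, 3) is free — short on type-A units
  proc-D still needs (2, 3, 1) but only (5, 1, 3) is free — short on type-A units
Processes that could never finish after the grant: proc-E, proc-F, proc-B, proc-A and proc-D.


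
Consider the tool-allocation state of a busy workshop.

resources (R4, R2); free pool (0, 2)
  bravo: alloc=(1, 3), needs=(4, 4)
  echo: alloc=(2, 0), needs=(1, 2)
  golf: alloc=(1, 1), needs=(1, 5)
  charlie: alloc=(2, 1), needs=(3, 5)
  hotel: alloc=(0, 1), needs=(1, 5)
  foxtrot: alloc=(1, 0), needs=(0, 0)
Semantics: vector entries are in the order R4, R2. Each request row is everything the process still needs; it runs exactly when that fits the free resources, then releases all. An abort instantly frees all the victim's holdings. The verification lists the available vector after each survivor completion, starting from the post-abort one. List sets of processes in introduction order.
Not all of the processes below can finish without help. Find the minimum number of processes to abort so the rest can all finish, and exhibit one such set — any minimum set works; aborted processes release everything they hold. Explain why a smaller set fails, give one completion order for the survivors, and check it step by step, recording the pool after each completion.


Minimum abort set: bravo.
Key observation: golf could never have finished before the abort; with (1, 3) returned by bravo, it fits at step 1.
Minimality: the empty abort set fails — the state is deadlocked as it stands.
Survivors finish in the order: golf, hotel, echo, charlie, foxtrot. Step-by-step check (pool after the aborts first):
  pool = (1, 5)
  run golf (needs (1, 5), free (1, 5)); after release of (1, 1) the pool is (2, 6)
  run hotel (needs (1, 5), free (2, 6)); after release of (0, 1) the pool is (2, 7)
  run echo (needs (1, 2), free (2, 7)); after release of (2, 0) the pool is (4, 7)
  run charlie (needs (3, 5), free (4, 7)); after release of (2, 1) the pool is (6, 8)
  run foxtrot (needs (0, 0), free (6, 8)); after release of (1, 0) the pool is (7, 8)


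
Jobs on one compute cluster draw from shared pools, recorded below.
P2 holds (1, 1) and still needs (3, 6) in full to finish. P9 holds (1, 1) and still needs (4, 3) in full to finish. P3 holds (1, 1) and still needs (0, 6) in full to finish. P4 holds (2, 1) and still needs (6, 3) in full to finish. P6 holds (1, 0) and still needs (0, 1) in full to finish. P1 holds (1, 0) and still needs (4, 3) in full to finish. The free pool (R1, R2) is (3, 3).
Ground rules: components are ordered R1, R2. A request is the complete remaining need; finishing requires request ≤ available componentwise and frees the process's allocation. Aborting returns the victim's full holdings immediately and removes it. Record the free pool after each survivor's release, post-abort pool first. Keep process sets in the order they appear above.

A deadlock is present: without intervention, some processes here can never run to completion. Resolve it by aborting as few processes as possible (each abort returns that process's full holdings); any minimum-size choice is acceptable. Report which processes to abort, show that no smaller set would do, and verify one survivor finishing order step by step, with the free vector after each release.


The answer: abort P2.
Key observation: no ordering could ever have run P3 before the abort of P2; with (1, 1) back in the pool it fits at step 5.
Why nothing smaller works: aborting no one leaves the state deadlocked as given.
One survivor order: P9, P6, P1, P4, P3. Walking it through (post-abort pool first):
  pool = (4, 4)
  P9: need (4, 3) fits (4, 4); releases (1, 1), pool now (5, 5)
  P6: need (0, 1) fits (5, 5); releases (1, 0), pool now (6, 5)
  P1: need (4, 3) fits (6, 5); releases (1, 0), pool now (7, 5)
  P4: need (6, 3) fits (7, 5); releases (2, 1), pool now (9, 6)
  P3: need (0, 6) fits (9, 6); releases (1, 1), pool now (10, 7)


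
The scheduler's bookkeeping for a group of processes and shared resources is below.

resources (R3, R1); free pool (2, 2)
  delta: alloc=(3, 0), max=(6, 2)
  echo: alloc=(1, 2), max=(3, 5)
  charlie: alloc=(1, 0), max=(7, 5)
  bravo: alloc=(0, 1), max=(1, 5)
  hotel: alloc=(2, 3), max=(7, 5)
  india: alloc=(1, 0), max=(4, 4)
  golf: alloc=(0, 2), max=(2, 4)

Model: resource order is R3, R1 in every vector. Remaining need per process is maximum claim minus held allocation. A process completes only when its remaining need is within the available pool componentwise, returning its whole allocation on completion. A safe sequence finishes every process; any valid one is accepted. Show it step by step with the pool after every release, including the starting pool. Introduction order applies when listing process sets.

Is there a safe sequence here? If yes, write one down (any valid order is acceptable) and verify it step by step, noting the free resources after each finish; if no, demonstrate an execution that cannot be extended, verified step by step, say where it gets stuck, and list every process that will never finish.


The state is SAFE; one workable sequence: golf, echo, bravo, delta, hotel, charlie, india.
Key observation: the first exact fit in this order is golf — it needs (2, 2) with (2, 2) free, meeting a requested resource to the last unit.
Step-by-step check:
  pool = (2, 2)
  golf needs (2, 2) <= (2, 2) -> finishes; pool += (0, 2) = (2, 4)
  echo needs (2, 3) <= (2, 4) -> finishes; pool += (1, 2) = (3, 6)
  bravo needs (1, 4) <= (3, 6) -> finishes; pool += (0, 1) = (3, 7)
  delta needs (3, 2) <= (3, 7) -> finishes; pool += (3, 0) = (6, 7)
  hotel needs (5, 2) <= (6, 7) -> finishes; pool += (2, 3) = (8, 10)
  charlie needs (6, 5) <= (8, 10) -> finishes; pool += (1, 0) = (9, 10)
  india needs (3, 4) <= (9, 10) -> finishes; pool += (1, 0) = (10, 10)


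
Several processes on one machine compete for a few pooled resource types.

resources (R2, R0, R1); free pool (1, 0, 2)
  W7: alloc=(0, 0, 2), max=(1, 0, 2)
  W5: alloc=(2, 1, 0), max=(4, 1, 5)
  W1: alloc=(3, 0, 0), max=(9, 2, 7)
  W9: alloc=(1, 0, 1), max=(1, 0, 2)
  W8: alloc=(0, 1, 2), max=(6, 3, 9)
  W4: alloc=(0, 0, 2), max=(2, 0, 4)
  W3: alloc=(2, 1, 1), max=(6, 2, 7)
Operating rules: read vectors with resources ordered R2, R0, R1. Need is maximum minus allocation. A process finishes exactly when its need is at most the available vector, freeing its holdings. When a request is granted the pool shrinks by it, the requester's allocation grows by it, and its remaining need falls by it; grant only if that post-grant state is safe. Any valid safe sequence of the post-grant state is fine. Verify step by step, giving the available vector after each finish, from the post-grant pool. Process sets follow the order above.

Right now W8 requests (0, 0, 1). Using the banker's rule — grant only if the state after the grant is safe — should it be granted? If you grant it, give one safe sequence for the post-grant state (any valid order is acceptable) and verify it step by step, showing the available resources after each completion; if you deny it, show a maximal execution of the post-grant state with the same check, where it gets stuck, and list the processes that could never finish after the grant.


GRANT: granting preserves safety; a valid post-grant sequence is W9, W7, W4, W5, W3, W8, W1.
Key observation: (1, 0, 1) free after granting still covers W9 first, and each release covers the next.
Step-by-step check of the post-grant state:
  pool = (1, 0, 1)
  W9 needs (0, 0, 1) <= (1, 0, 1) -> finishes; pool += (1, 0, 1) = (2, 0, 2)
  W7 needs (1, 0, 0) <= (2, 0, 2) -> finishes; pool += (0, 0, 2) = (2, 0, 4)
  W4 needs (2, 0, 2) <= (2, 0, 4) -> finishes; pool += (0, 0, 2) = (2, 0, 6)
  W5 needs (2, 0, 5) <= (2, 0, 6) -> finishes; pool += (2, 1, 0) = (4, 1, 6)
  W3 needs (4, 1, 6) <= (4, 1, 6) -> finishes; pool += (2, 1, 1) = (6, 2, 7)
  W8 needs (6, 2, 6) <= (6, 2, 7) -> finishes; pool += (0, 1, 3) = (6, 3, 10)
  W1 needs (6, 2, 7) <= (6, 3, 10) -> finishes; pool += (3, 0, 0) = (9, 3, 10)


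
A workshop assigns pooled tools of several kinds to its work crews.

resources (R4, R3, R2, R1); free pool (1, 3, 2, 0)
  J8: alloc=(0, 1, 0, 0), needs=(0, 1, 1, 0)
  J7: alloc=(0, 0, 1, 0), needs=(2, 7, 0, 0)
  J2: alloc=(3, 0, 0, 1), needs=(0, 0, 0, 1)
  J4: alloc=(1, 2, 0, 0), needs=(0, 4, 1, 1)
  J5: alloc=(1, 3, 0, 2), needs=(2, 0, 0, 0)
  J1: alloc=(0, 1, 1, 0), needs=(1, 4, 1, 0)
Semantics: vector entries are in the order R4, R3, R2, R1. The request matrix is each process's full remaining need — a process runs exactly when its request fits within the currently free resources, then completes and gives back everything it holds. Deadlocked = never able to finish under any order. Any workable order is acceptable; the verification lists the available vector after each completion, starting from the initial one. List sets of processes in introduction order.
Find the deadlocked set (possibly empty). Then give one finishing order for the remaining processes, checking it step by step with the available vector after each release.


The deadlocked set is J7, J2, J4 and J5.
Key observation: after J8, J1 the pool peaks at (1, 5, 3, 0), and each blocked process is short somewhere: J7 on R4, R3; J2 on R1; J4 on R1; J5 on R4.
A valid finishing order for the others: J8, J1. Check, step by step:
  pool = (1, 3, 2, 0)
  run J8 (needs (0, 1, 1, 0), free (1, 3, 2, 0)); after release of (0, 1, 0, 0) the pool is (1, 4, 2, 0)
  run J1 (needs (1, 4, 1, 0), free (1, 4, 2, 0)); after release of (0, 1, 1, 0) the pool is (1, 5, 3, 0)
The stuck group stays short no matter what:
  J7 still needs (2, 7, 0, 0) but only (1, 5, 3, 0) is free — short on R4 and R3
  J2 still needs (0, 0, 0, 1) but only (1, 5, 3, 0) is free — short on R1
  J4 still needs (0, 4, 1, 1) but only (1, 5, 3, 0) is free — short on R1
  J5 still needs (2, 0, 0, 0) but only (1, 5, 3, 0) is free — short on R4


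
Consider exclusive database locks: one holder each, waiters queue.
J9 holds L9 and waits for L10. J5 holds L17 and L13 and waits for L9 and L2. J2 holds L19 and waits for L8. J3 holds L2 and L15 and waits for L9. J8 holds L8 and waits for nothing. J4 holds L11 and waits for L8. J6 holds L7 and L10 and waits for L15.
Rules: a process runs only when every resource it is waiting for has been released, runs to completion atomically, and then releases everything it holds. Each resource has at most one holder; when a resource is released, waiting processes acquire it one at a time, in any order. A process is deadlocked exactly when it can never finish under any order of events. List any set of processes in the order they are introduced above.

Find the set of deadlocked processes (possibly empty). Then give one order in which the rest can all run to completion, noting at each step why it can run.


The deadlocked set is J9, J5, J3 and J6.
Key observation: the cycle J9 -> J6 -> J3 -> J9 can never break — each member waits on the next; J5 waits into the deadlock from upstream.
One completion order for the rest: J8, J2, J4.
Verifying each step:
  J8 waits on nothing -> runs at once and releases L8
  J2: everything it awaited (L8) is free; runs, freeing L19
  J4: everything it awaited (L8) is free; runs, freeing L11


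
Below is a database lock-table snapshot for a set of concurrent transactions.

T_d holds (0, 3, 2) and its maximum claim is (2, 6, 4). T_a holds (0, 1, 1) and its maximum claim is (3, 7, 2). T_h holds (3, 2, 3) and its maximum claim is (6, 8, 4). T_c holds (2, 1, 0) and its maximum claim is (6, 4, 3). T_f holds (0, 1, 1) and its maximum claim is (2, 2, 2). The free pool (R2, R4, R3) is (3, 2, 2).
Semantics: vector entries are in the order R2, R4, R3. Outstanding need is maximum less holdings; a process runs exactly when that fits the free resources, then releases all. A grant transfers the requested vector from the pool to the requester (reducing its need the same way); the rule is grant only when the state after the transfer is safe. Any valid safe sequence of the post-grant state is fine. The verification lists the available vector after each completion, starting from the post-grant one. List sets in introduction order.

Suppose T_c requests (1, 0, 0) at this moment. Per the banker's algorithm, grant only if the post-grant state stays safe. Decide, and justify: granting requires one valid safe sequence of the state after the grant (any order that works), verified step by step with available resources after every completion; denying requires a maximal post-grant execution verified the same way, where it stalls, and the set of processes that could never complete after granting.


DENY — the pretend-granted state is unsafe.
Key observation: T_f, T_d can finish, but then (2, 6, 5) is all there is, and the blocked group's R2 demands exceed it.
Pretend the grant happened; the run T_f, T_d goes as far as possible. Step-by-step check:
  pool = (2, 2, 2)
  T_f: need (2, 1, 1) fits (2, 2, 2); releases (0, 1, 1), pool now (2, 3, 3)
  T_d: need (2, 3, 2) fits (2, 3, 3); releases (0, 3, 2), pool now (2, 6, 5)
  T_a still needs (3, 6, 1) but only (2, 6, 5) is free — short on R2
  T_h still needs (3, 6, 1) but only (2, 6, 5) is free — short on R2
  T_c still needs (3, 3, 3) but only (2, 6, 5) is free — short on R2
Post-grant, the permanently blocked set is T_a, T_h and T_c.


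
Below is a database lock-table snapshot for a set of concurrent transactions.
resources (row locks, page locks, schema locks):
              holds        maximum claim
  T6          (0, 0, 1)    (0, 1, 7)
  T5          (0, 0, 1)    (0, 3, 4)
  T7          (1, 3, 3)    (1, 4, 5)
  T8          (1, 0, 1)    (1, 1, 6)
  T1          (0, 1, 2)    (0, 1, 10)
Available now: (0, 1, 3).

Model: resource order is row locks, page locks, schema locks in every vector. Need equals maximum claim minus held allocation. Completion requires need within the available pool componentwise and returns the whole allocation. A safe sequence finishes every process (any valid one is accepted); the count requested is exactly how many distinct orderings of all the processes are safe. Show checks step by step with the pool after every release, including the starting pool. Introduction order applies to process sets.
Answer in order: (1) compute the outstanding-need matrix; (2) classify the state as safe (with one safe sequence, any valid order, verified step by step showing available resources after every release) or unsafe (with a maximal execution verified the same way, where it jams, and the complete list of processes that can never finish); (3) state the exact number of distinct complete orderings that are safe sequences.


(1) Outstanding need per process (order row locks, page locks, schema locks):
  T6: (0, 1, 6)
  T5: (0, 3, 3)
  T7: (0, 1, 2)
  T8: (0, 1, 5)
  T1: (0, 0, 8)
(2) The state is SAFE; one workable sequence: T7, T5, T6, T1, T8.
Key observation: the first exact fit in this order is T7 — it needs (0, 1, 2) with (0, 1, 3) free, meeting a requested resource to the last unit.
Step-by-step check:
  pool = (0, 1, 3)
  T7 needs (0, 1, 2) <= (0, 1, 3) -> finishes; pool += (1, 3, 3) = (1, 4, 6)
  T5 needs (0, 3, 3) <= (1, 4, 6) -> finishes; pool += (0, 0, 1) = (1, 4, 7)
  T6 needs (0, 1, 6) <= (1, 4, 7) -> finishes; pool += (0, 0, 1) = (1, 4, 8)
  T1 needs (0, 0, 8) <= (1, 4, 8) -> finishes; pool += (0, 1, 2) = (1, 5, 10)
  T8 needs (0, 1, 5) <= (1, 5, 10) -> finishes; pool += (1, 0, 1) = (2, 5, 11)
(3) Exactly 12 of the possible complete orderings are safe sequences.


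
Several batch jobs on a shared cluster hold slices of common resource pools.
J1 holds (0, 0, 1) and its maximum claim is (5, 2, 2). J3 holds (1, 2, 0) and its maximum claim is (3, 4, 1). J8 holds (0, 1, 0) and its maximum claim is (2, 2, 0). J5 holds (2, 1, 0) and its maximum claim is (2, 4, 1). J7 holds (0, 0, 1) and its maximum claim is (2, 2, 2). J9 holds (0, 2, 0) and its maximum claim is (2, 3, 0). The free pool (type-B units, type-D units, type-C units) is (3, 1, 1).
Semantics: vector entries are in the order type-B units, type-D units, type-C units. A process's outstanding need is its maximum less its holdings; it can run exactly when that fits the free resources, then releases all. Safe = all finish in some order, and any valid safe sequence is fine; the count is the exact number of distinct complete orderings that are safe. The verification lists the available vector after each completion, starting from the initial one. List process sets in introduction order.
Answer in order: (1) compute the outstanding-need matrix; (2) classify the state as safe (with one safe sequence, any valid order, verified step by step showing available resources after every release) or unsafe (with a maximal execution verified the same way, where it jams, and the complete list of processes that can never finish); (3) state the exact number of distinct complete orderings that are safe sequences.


(1) Outstanding need per process (order type-B units, type-D units, type-C units):
  J1: (5, 2, 1)
  J3: (2, 2, 1)
  J8: (2, 1, 0)
  J5: (0, 3, 1)
  J7: (2, 2, 1)
  J9: (2, 1, 0)
(2) The state is SAFE; one workable sequence: J9, J8, J3, J7, J5, J1.
Key observation: reading the order forward, J9 is the first process whose need (2, 1, 0) meets the free pool (3, 1, 1) exactly on a resource it requests.
Walking it through:
  pool = (3, 1, 1)
  J9: need (2, 1, 0) fits (3, 1, 1); releases (0, 2, 0), pool now (3, 3, 1)
  J8: need (2, 1, 0) fits (3, 3, 1); releases (0, 1, 0), pool now (3, 4, 1)
  J3: need (2, 2, 1) fits (3, 4, 1); releases (1, 2, 0), pool now (4, 6, 1)
  J7: need (2, 2, 1) fits (4, 6, 1); releases (0, 0, 1), pool now (4, 6, 2)
  J5: need (0, 3, 1) fits (4, 6, 2); releases (2, 1, 0), pool now (6, 7, 2)
  J1: need (5, 2, 1) fits (6, 7, 2); releases (0, 0, 1), pool now (6, 7, 3)
(3) Precisely 90 of the possible complete orderings are safe sequences.
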